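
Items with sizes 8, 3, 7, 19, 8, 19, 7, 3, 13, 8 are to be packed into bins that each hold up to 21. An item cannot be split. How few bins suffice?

5

Total = 19 + 19 + 13 + 8 + 8 + 8 + 7 + 7 + 3 + 3 = 95.
Lower bound: ⌈95/21⌉ = 5 bins.
A packing using 5 bins:
  bin 1: 19 = 19
  bin 2: 19 = 19
  bin 3: 13 + 8 = 21
  bin 4: 8 + 8 + 3 = 19
  bin 5: 7 + 7 + 3 = 17
This matches the lower bound, so 5 is optimal.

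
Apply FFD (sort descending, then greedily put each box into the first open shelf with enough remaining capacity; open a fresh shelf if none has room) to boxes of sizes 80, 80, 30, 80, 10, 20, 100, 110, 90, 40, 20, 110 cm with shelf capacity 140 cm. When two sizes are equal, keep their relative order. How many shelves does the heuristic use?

7

Sorted descending: 110, 110, 100, 90, 80, 80, 80, 40, 30, 20, 20, 10.
  110 → shelf 1 (new)  [load 110/140]
  110 → shelf 2 (new)  [load 110/140]
  100 → shelf 3 (new)  [load 100/140]
  90 → shelf 4 (new)  [load 90/140]
  80 → shelf 5 (new)  [load 80/140]
  80 → shelf 6 (new)  [load 80/140]
  80 → shelf 7 (new)  [load 80/140]
  40 → shelf 3  [load 140/140]
  30 → shelf 1  [load 140/140]
  20 → shelf 2  [load 130/140]
  20 → shelf 4  [load 110/140]
  10 → shelf 2  [load 140/140]
7 shelves opened.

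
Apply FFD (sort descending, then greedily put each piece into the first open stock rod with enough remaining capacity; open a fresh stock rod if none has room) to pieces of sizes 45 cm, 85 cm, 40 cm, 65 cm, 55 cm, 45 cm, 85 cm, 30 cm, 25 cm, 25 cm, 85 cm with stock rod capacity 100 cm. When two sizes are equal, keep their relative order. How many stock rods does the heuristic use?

Sorted descending: 85, 85, 85, 65, 55, 45, 45, 40, 30, 25, 25.
  85 → stock rod 1 (new)  [load 85/100]
  85 → stock rod 2 (new)  [load 85/100]
  85 → stock rod 3 (new)  [load 85/100]
  65 → stock rod 4 (new)  [load 65/100]
  55 → stock rod 5 (new)  [load 55/100]
  45 → stock rod 5  [load 100/100]
  45 → stock rod 6 (new)  [load 45/100]
  40 → stock rod 6  [load 85/100]
  30 → stock rod 4  [load 95/100]
  25 → stock rod 7 (new)  [load 25/100]
  25 → stock rod 7  [load 50/100]
7 stock rods opened.

7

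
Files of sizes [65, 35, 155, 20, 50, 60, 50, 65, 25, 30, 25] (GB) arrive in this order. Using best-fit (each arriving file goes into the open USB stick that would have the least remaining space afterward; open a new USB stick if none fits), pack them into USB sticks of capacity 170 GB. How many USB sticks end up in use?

  65 → USB stick 1 (new)  [load 65/170]
  35 → USB stick 1  [load 100/170]
  155 → USB stick 2 (new)  [load 155/170]
  20 → USB stick 1  [load 120/170]
  50 → USB stick 1  [load 170/170]
  60 → USB stick 3 (new)  [load 60/170]
  50 → USB stick 3  [load 110/170]
  65 → USB stick 4 (new)  [load 65/170]
  25 → USB stick 3  [load 135/170]
  30 → USB stick 3  [load 165/170]
  25 → USB stick 4  [load 90/170]
4 USB sticks opened.

4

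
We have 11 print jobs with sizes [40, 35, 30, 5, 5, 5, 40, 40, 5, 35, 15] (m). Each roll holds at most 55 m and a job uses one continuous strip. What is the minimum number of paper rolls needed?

Total = 40 + 40 + 40 + 35 + 35 + 30 + 15 + 5 + 5 + 5 + 5 = 255 m.
Lower bound: ⌈255/55⌉ = 5 paper rolls.
Also, 6 print jobs each exceed 55/2 m, and no two of those can share a roll, so at least 6 paper rolls are needed.
A packing using 6 paper rolls:
  roll 1: 40 + 15 = 55
  roll 2: 40 + 5 + 5 + 5 = 55
  roll 3: 40 + 5 = 45
  roll 4: 35 = 35
  roll 5: 35 = 35
  roll 6: 30 = 30
This matches the lower bound, so 6 is optimal.

6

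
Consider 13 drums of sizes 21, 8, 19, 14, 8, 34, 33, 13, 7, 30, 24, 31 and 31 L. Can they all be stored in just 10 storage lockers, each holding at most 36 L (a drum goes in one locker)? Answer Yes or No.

A valid assignment using 9 storage lockers:
  locker 1: 34 = 34
  locker 2: 33 = 33
  locker 3: 31 = 31
  locker 4: 31 = 31
  locker 5: 30 = 30
  locker 6: 24 + 8 = 32
  locker 7: 21 + 14 = 35
  locker 8: 19 + 13 = 32
  locker 9: 8 + 7 = 15
That uses only 9 ≤ 10, so 10 storage lockers are enough.

Yes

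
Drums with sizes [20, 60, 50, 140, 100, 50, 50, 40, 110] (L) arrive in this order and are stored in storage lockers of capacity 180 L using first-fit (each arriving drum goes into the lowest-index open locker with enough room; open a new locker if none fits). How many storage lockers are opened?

  20 → locker 1 (new)  [load 20/180]
  60 → locker 1  [load 80/180]
  50 → locker 1  [load 130/180]
  140 → locker 2 (new)  [load 140/180]
  100 → locker 3 (new)  [load 100/180]
  50 → locker 1  [load 180/180]
  50 → locker 3  [load 150/180]
  40 → locker 2  [load 180/180]
  110 → locker 4 (new)  [load 110/180]
4 storage lockers opened.

4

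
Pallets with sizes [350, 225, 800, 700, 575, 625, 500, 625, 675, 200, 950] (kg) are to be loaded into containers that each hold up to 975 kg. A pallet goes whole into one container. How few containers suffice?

Total = 950 + 800 + 700 + 675 + 625 + 625 + 575 + 500 + 350 + 225 + 200 = 6225 kg.
Lower bound: ⌈6225/975⌉ = 7 containers.
Also, 8 pallets each exceed 975/2 kg, and no two of those can share a container, so at least 8 containers are needed.
A packing using 8 containers:
  container 1: 950 = 950
  container 2: 800 = 800
  container 3: 700 + 225 = 925
  container 4: 675 + 200 = 875
  container 5: 625 + 350 = 975
  container 6: 625 = 625
  container 7: 575 = 575
  container 8: 500 = 500
This matches the lower bound, so 8 is optimal.

8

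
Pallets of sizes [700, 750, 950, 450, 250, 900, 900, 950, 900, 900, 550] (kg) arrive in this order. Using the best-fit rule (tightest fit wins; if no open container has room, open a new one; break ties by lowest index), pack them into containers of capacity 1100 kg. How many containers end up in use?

  700 → container 1 (new)  [load 700/1100]
  750 → container 2 (new)  [load 750/1100]
  950 → container 3 (new)  [load 950/1100]
  450 → container 4 (new)  [load 450/1100]
  250 → container 2  [load 1000/1100]
  900 → container 5 (new)  [load 900/1100]
  900 → container 6 (new)  [load 900/1100]
  950 → container 7 (new)  [load 950/1100]
  900 → container 8 (new)  [load 900/1100]
  900 → container 9 (new)  [load 900/1100]
  550 → container 4  [load 1000/1100]
9 containers opened.

9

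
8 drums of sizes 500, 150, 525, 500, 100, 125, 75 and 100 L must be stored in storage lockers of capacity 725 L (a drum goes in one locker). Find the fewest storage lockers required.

Total = 525 + 500 + 500 + 150 + 125 + 100 + 100 + 75 = 2075 L.
Lower bound: ⌈2075/725⌉ = 3 storage lockers.
A packing using 3 storage lockers:
  locker 1: 525 + 150 = 675
  locker 2: 500 + 125 + 100 = 725
  locker 3: 500 + 100 + 75 = 675
This matches the lower bound, so 3 is optimal.

3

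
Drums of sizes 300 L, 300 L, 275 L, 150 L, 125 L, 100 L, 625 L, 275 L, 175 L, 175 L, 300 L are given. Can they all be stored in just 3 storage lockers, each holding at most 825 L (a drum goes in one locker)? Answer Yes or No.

Total = 2800 L; ⌈2800/825⌉ = 4.
At least 4 storage lockers are required, but only 3 are allowed.

No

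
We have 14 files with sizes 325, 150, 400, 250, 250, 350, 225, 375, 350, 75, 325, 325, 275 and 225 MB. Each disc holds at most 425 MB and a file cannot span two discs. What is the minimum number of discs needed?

Total = 400 + 375 + 350 + 350 + 325 + 325 + 325 + 275 + 250 + 250 + 225 + 225 + 150 + 75 = 3900 MB.
Lower bound: ⌈3900/425⌉ = 10 discs.
Also, 12 files each exceed 425/2 MB, and no two of those can share a disc, so at least 12 discs are needed.
A packing using 12 discs:
  disc 1: 400 = 400
  disc 2: 375 = 375
  disc 3: 350 + 75 = 425
  disc 4: 350 = 350
  disc 5: 325 = 325
  disc 6: 325 = 325
  disc 7: 325 = 325
  disc 8: 275 + 150 = 425
  disc 9: 250 = 250
  disc 10: 250 = 250
  disc 11: 225 = 225
  disc 12: 225 = 225
This matches the lower bound, so 12 is optimal.

12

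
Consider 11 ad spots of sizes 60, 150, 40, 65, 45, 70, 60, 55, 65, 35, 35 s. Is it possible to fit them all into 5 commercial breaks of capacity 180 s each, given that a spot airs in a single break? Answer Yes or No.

A valid assignment using 4 commercial breaks:
  break 1: 150 = 150
  break 2: 70 + 65 + 45 = 180
  break 3: 65 + 60 + 55 = 180
  break 4: 60 + 40 + 35 + 35 = 170
That uses only 4 ≤ 5, so 5 commercial breaks are enough.

Yes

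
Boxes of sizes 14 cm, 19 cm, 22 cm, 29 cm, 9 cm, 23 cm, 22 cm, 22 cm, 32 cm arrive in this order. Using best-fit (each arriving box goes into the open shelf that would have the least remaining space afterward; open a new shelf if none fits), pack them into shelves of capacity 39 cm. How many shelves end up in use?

  14 → shelf 1 (new)  [load 14/39]
  19 → shelf 1  [load 33/39]
  22 → shelf 2 (new)  [load 22/39]
  29 → shelf 3 (new)  [load 29/39]
  9 → shelf 3  [load 38/39]
  23 → shelf 4 (new)  [load 23/39]
  22 → shelf 5 (new)  [load 22/39]
  22 → shelf 6 (new)  [load 22/39]
  32 → shelf 7 (new)  [load 32/39]
7 shelves opened.

7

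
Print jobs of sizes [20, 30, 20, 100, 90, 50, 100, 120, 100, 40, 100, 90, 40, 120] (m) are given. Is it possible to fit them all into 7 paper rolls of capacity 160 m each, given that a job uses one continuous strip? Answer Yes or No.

No

Total = 1020 m; ⌈1020/160⌉ = 7.
8 print jobs each exceed half the capacity and cannot share a roll, forcing at least 8 paper rolls.
At least 8 paper rolls are required, but only 7 are allowed.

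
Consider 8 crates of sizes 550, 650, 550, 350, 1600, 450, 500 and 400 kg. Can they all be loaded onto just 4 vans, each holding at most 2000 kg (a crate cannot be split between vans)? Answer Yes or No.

Yes

A valid assignment using 3 vans:
  van 1: 1600 + 400 = 2000
  van 2: 650 + 550 + 550 = 1750
  van 3: 500 + 450 + 350 = 1300
That uses only 3 ≤ 4, so 4 vans are enough.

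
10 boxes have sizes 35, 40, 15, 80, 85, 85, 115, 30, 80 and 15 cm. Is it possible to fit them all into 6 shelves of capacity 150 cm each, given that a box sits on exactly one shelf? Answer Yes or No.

A valid assignment using 5 shelves:
  shelf 1: 115 + 35 = 150
  shelf 2: 85 + 40 + 15 = 140
  shelf 3: 85 + 30 + 15 = 130
  shelf 4: 80 = 80
  shelf 5: 80 = 80
That uses only 5 ≤ 6, so 6 shelves are enough.

Yes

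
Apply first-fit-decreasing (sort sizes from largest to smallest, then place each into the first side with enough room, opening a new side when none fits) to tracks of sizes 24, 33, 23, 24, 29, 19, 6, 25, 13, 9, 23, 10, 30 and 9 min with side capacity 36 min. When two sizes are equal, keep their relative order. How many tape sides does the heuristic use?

9

Sorted descending: 33, 30, 29, 25, 24, 24, 23, 23, 19, 13, 10, 9, 9, 6.
  33 → side 1 (new)  [load 33/36]
  30 → side 2 (new)  [load 30/36]
  29 → side 3 (new)  [load 29/36]
  25 → side 4 (new)  [load 25/36]
  24 → side 5 (new)  [load 24/36]
  24 → side 6 (new)  [load 24/36]
  23 → side 7 (new)  [load 23/36]
  23 → side 8 (new)  [load 23/36]
  19 → side 9 (new)  [load 19/36]
  13 → side 7  [load 36/36]
  10 → side 4  [load 35/36]
  9 → side 5  [load 33/36]
  9 → side 6  [load 33/36]
  6 → side 2  [load 36/36]
9 tape sides opened.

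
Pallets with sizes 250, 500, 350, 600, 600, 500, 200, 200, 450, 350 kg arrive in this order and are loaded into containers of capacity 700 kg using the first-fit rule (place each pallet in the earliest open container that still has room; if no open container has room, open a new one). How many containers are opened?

  250 → container 1 (new)  [load 250/700]
  500 → container 2 (new)  [load 500/700]
  350 → container 1  [load 600/700]
  600 → container 3 (new)  [load 600/700]
  600 → container 4 (new)  [load 600/700]
  500 → container 5 (new)  [load 500/700]
  200 → container 2  [load 700/700]
  200 → container 5  [load 700/700]
  450 → container 6 (new)  [load 450/700]
  350 → container 7 (new)  [load 350/700]
7 containers opened.

7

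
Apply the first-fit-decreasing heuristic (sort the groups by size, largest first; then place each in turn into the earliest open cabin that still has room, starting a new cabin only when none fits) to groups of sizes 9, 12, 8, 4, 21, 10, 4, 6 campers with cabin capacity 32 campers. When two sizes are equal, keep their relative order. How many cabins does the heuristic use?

Sorted descending: 21, 12, 10, 9, 8, 6, 4, 4.
  21 → cabin 1 (new)  [load 21/32]
  12 → cabin 2 (new)  [load 12/32]
  10 → cabin 1  [load 31/32]
  9 → cabin 2  [load 21/32]
  8 → cabin 2  [load 29/32]
  6 → cabin 3 (new)  [load 6/32]
  4 → cabin 3  [load 10/32]
  4 → cabin 3  [load 14/32]
3 cabins opened.

3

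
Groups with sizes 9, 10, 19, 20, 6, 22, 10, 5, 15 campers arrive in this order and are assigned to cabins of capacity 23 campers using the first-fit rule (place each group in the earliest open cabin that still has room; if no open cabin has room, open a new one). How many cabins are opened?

6

  9 → cabin 1 (new)  [load 9/23]
  10 → cabin 1  [load 19/23]
  19 → cabin 2 (new)  [load 19/23]
  20 → cabin 3 (new)  [load 20/23]
  6 → cabin 4 (new)  [load 6/23]
  22 → cabin 5 (new)  [load 22/23]
  10 → cabin 4  [load 16/23]
  5 → cabin 4  [load 21/23]
  15 → cabin 6 (new)  [load 15/23]
6 cabins opened.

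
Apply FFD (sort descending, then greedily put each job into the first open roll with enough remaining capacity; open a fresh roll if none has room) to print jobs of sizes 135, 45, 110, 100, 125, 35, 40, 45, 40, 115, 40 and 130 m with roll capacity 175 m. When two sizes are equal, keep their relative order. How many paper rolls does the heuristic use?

Sorted descending: 135, 130, 125, 115, 110, 100, 45, 45, 40, 40, 40, 35.
  135 → roll 1 (new)  [load 135/175]
  130 → roll 2 (new)  [load 130/175]
  125 → roll 3 (new)  [load 125/175]
  115 → roll 4 (new)  [load 115/175]
  110 → roll 5 (new)  [load 110/175]
  100 → roll 6 (new)  [load 100/175]
  45 → roll 2  [load 175/175]
  45 → roll 3  [load 170/175]
  40 → roll 1  [load 175/175]
  40 → roll 4  [load 155/175]
  40 → roll 5  [load 150/175]
  35 → roll 6  [load 135/175]
6 paper rolls opened.

6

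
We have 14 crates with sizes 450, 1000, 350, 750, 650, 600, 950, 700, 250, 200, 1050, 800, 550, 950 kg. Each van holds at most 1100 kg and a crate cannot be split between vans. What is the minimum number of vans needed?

Total = 1050 + 1000 + 950 + 950 + 800 + 750 + 700 + 650 + 600 + 550 + 450 + 350 + 250 + 200 = 9250 kg.
Lower bound: ⌈9250/1100⌉ = 9 vans.
A packing using 10 vans:
  van 1: 1050 = 1050
  van 2: 1000 = 1000
  van 3: 950 = 950
  van 4: 950 = 950
  van 5: 800 + 250 = 1050
  van 6: 750 + 350 = 1100
  van 7: 700 + 200 = 900
  van 8: 650 + 450 = 1100
  van 9: 600 = 600
  van 10: 550 = 550
No arrangement into 9 vans stays within capacity, so 10 is optimal.

10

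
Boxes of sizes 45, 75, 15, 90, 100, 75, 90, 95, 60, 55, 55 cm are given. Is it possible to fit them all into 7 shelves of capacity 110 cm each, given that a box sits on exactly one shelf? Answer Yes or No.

Total = 755 cm; ⌈755/110⌉ = 7.
The bound of 7 does not rule out 7, but exhaustive search shows no assignment into 7 shelves of capacity 110 cm exists — the minimum is 8.

No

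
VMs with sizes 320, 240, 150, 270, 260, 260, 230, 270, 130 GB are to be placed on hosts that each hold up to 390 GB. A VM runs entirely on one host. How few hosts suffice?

7

Total = 320 + 270 + 270 + 260 + 260 + 240 + 230 + 150 + 130 = 2130 GB.
Lower bound: ⌈2130/390⌉ = 6 hosts.
Also, 7 VMs each exceed 195 GB, and no two of those can share a host, so at least 7 hosts are needed.
A packing using 7 hosts:
  host 1: 320 = 320
  host 2: 270 = 270
  host 3: 270 = 270
  host 4: 260 + 130 = 390
  host 5: 260 = 260
  host 6: 240 + 150 = 390
  host 7: 230 = 230
This matches the lower bound, so 7 is optimal.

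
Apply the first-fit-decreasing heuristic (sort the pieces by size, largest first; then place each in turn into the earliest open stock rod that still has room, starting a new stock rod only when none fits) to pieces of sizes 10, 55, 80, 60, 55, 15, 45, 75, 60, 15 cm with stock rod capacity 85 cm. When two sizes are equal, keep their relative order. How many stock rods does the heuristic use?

Sorted descending: 80, 75, 60, 60, 55, 55, 45, 15, 15, 10.
  80 → stock rod 1 (new)  [load 80/85]
  75 → stock rod 2 (new)  [load 75/85]
  60 → stock rod 3 (new)  [load 60/85]
  60 → stock rod 4 (new)  [load 60/85]
  55 → stock rod 5 (new)  [load 55/85]
  55 → stock rod 6 (new)  [load 55/85]
  45 → stock rod 7 (new)  [load 45/85]
  15 → stock rod 3  [load 75/85]
  15 → stock rod 4  [load 75/85]
  10 → stock rod 2  [load 85/85]
7 stock rods opened.

7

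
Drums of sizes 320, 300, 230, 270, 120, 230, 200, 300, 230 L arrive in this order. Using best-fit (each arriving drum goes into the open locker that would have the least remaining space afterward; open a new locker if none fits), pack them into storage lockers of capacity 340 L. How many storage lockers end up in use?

  320 → locker 1 (new)  [load 320/340]
  300 → locker 2 (new)  [load 300/340]
  230 → locker 3 (new)  [load 230/340]
  270 → locker 4 (new)  [load 270/340]
  120 → locker 5 (new)  [load 120/340]
  230 → locker 6 (new)  [load 230/340]
  200 → locker 5  [load 320/340]
  300 → locker 7 (new)  [load 300/340]
  230 → locker 8 (new)  [load 230/340]
8 storage lockers opened.

8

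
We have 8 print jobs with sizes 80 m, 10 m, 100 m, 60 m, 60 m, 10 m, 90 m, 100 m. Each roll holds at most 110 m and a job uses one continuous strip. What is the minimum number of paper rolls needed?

6

Total = 100 + 100 + 90 + 80 + 60 + 60 + 10 + 10 = 510 m.
Lower bound: ⌈510/110⌉ = 5 paper rolls.
Also, 6 print jobs each exceed 55 m, and no two of those can share a roll, so at least 6 paper rolls are needed.
A packing using 6 paper rolls:
  roll 1: 100 + 10 = 110
  roll 2: 100 + 10 = 110
  roll 3: 90 = 90
  roll 4: 80 = 80
  roll 5: 60 = 60
  roll 6: 60 = 60
This matches the lower bound, so 6 is optimal.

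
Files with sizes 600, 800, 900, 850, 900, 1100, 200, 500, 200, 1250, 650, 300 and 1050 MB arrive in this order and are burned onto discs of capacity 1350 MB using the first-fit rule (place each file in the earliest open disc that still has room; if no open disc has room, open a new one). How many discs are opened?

9

  600 → disc 1 (new)  [load 600/1350]
  800 → disc 2 (new)  [load 800/1350]
  900 → disc 3 (new)  [load 900/1350]
  850 → disc 4 (new)  [load 850/1350]
  900 → disc 5 (new)  [load 900/1350]
  1100 → disc 6 (new)  [load 1100/1350]
  200 → disc 1  [load 800/1350]
  500 → disc 1  [load 1300/1350]
  200 → disc 2  [load 1000/1350]
  1250 → disc 7 (new)  [load 1250/1350]
  650 → disc 8 (new)  [load 650/1350]
  300 → disc 2  [load 1300/1350]
  1050 → disc 9 (new)  [load 1050/1350]
9 discs opened.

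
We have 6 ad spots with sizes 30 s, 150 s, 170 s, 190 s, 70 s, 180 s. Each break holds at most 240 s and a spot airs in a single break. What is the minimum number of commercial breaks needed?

4

Total = 190 + 180 + 170 + 150 + 70 + 30 = 790 s.
Lower bound: ⌈790/240⌉ = 4 commercial breaks.
A packing using 4 commercial breaks:
  break 1: 190 + 30 = 220
  break 2: 180 = 180
  break 3: 170 + 70 = 240
  break 4: 150 = 150
This matches the lower bound, so 4 is optimal.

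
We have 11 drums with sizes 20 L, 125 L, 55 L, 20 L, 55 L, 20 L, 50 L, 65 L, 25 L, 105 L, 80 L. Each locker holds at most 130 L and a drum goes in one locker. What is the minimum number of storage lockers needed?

Total = 125 + 105 + 80 + 65 + 55 + 55 + 50 + 25 + 20 + 20 + 20 = 620 L.
Lower bound: ⌈620/130⌉ = 5 storage lockers.
A packing using 5 storage lockers:
  locker 1: 125 = 125
  locker 2: 105 + 25 = 130
  locker 3: 80 + 50 = 130
  locker 4: 65 + 55 = 120
  locker 5: 55 + 20 + 20 + 20 = 115
This matches the lower bound, so 5 is optimal.

5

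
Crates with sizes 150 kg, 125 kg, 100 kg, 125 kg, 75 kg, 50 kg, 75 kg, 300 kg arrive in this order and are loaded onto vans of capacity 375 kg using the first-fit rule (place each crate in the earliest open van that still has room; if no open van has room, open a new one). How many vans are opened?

3

  150 → van 1 (new)  [load 150/375]
  125 → van 1  [load 275/375]
  100 → van 1  [load 375/375]
  125 → van 2 (new)  [load 125/375]
  75 → van 2  [load 200/375]
  50 → van 2  [load 250/375]
  75 → van 2  [load 325/375]
  300 → van 3 (new)  [load 300/375]
3 vans opened.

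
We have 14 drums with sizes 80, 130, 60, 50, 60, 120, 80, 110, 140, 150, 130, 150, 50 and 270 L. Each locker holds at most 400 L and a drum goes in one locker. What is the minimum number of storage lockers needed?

4

Total = 270 + 150 + 150 + 140 + 130 + 130 + 120 + 110 + 80 + 80 + 60 + 60 + 50 + 50 = 1580 L.
Lower bound: ⌈1580/400⌉ = 4 storage lockers.
A packing using 4 storage lockers:
  locker 1: 270 + 130 = 400
  locker 2: 150 + 150 + 50 + 50 = 400
  locker 3: 140 + 130 + 120 = 390
  locker 4: 110 + 80 + 80 + 60 + 60 = 390
This matches the lower bound, so 4 is optimal.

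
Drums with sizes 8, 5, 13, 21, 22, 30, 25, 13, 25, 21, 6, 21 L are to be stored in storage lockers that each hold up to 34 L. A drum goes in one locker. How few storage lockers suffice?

Total = 30 + 25 + 25 + 22 + 21 + 21 + 21 + 13 + 13 + 8 + 6 + 5 = 210 L.
Lower bound: ⌈210/34⌉ = 7 storage lockers.
A packing using 7 storage lockers:
  locker 1: 30 = 30
  locker 2: 25 + 8 = 33
  locker 3: 25 + 6 = 31
  locker 4: 22 + 5 = 27
  locker 5: 21 + 13 = 34
  locker 6: 21 + 13 = 34
  locker 7: 21 = 21
This matches the lower bound, so 7 is optimal.

7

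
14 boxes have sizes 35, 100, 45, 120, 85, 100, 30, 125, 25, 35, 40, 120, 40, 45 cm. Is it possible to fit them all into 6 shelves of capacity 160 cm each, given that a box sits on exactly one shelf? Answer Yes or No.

Yes

A valid assignment using 6 shelves:
  shelf 1: 125 + 35 = 160
  shelf 2: 120 + 40 = 160
  shelf 3: 120 + 40 = 160
  shelf 4: 100 + 45 = 145
  shelf 5: 100 + 35 + 25 = 160
  shelf 6: 85 + 45 + 30 = 160
Every load is within 160 cm, so 6 shelves suffice.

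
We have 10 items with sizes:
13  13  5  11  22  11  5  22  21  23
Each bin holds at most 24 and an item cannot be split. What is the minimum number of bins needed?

7

Total = 23 + 22 + 22 + 21 + 13 + 13 + 11 + 11 + 5 + 5 = 146.
Lower bound: ⌈146/24⌉ = 7 bins.
A packing using 7 bins:
  bin 1: 23 = 23
  bin 2: 22 = 22
  bin 3: 22 = 22
  bin 4: 21 = 21
  bin 5: 13 + 11 = 24
  bin 6: 13 + 11 = 24
  bin 7: 5 + 5 = 10
This matches the lower bound, so 7 is optimal.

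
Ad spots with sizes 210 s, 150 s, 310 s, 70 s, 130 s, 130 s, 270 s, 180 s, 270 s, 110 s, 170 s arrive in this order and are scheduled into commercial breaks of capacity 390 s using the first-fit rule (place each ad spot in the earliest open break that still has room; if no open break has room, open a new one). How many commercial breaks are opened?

6

  210 → break 1 (new)  [load 210/390]
  150 → break 1  [load 360/390]
  310 → break 2 (new)  [load 310/390]
  70 → break 2  [load 380/390]
  130 → break 3 (new)  [load 130/390]
  130 → break 3  [load 260/390]
  270 → break 4 (new)  [load 270/390]
  180 → break 5 (new)  [load 180/390]
  270 → break 6 (new)  [load 270/390]
  110 → break 3  [load 370/390]
  170 → break 5  [load 350/390]
6 commercial breaks opened.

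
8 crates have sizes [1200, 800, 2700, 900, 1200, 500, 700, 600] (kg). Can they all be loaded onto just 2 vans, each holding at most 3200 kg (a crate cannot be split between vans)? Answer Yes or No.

No

Total = 8600 kg; ⌈8600/3200⌉ = 3.
At least 3 vans are required, but only 2 are allowed.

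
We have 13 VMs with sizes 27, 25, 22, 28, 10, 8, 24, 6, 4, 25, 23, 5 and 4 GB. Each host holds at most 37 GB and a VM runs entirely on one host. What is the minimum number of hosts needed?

Total = 28 + 27 + 25 + 25 + 24 + 23 + 22 + 10 + 8 + 6 + 5 + 4 + 4 = 211 GB.
Lower bound: ⌈211/37⌉ = 6 hosts.
Also, 7 VMs each exceed 37/2 GB, and no two of those can share a host, so at least 7 hosts are needed.
A packing using 7 hosts:
  host 1: 28 + 8 = 36
  host 2: 27 + 10 = 37
  host 3: 25 + 6 + 5 = 36
  host 4: 25 + 4 + 4 = 33
  host 5: 24 = 24
  host 6: 23 = 23
  host 7: 22 = 22
This matches the lower bound, so 7 is optimal.

7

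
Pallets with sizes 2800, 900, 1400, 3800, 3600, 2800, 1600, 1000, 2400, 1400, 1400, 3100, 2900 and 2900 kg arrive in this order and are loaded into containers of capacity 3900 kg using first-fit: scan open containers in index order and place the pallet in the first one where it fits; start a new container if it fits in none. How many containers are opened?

  2800 → container 1 (new)  [load 2800/3900]
  900 → container 1  [load 3700/3900]
  1400 → container 2 (new)  [load 1400/3900]
  3800 → container 3 (new)  [load 3800/3900]
  3600 → container 4 (new)  [load 3600/3900]
  2800 → container 5 (new)  [load 2800/3900]
  1600 → container 2  [load 3000/3900]
  1000 → container 5  [load 3800/3900]
  2400 → container 6 (new)  [load 2400/3900]
  1400 → container 6  [load 3800/3900]
  1400 → container 7 (new)  [load 1400/3900]
  3100 → container 8 (new)  [load 3100/3900]
  2900 → container 9 (new)  [load 2900/3900]
  2900 → container 10 (new)  [load 2900/3900]
10 containers opened.

10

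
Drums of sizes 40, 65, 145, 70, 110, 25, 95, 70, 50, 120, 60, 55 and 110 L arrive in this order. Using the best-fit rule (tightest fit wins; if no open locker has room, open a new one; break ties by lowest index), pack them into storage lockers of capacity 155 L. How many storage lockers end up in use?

  40 → locker 1 (new)  [load 40/155]
  65 → locker 1  [load 105/155]
  145 → locker 2 (new)  [load 145/155]
  70 → locker 3 (new)  [load 70/155]
  110 → locker 4 (new)  [load 110/155]
  25 → locker 4  [load 135/155]
  95 → locker 5 (new)  [load 95/155]
  70 → locker 3  [load 140/155]
  50 → locker 1  [load 155/155]
  120 → locker 6 (new)  [load 120/155]
  60 → locker 5  [load 155/155]
  55 → locker 7 (new)  [load 55/155]
  110 → locker 8 (new)  [load 110/155]
8 storage lockers opened.

8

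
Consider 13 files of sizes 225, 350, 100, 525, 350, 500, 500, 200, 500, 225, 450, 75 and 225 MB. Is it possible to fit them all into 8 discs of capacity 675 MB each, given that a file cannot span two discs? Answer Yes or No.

A valid assignment using 8 discs:
  disc 1: 525 + 100 = 625
  disc 2: 500 + 75 = 575
  disc 3: 500 = 500
  disc 4: 500 = 500
  disc 5: 450 + 225 = 675
  disc 6: 350 + 225 = 575
  disc 7: 350 + 225 = 575
  disc 8: 200 = 200
Every load is within 675 MB, so 8 discs suffice.

Yes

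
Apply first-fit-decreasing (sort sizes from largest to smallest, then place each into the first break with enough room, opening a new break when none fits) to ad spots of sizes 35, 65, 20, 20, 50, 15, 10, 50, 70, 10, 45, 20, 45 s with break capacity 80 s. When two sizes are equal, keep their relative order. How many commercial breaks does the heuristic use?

6

Sorted descending: 70, 65, 50, 50, 45, 45, 35, 20, 20, 20, 15, 10, 10.
  70 → break 1 (new)  [load 70/80]
  65 → break 2 (new)  [load 65/80]
  50 → break 3 (new)  [load 50/80]
  50 → break 4 (new)  [load 50/80]
  45 → break 5 (new)  [load 45/80]
  45 → break 6 (new)  [load 45/80]
  35 → break 5  [load 80/80]
  20 → break 3  [load 70/80]
  20 → break 4  [load 70/80]
  20 → break 6  [load 65/80]
  15 → break 2  [load 80/80]
  10 → break 1  [load 80/80]
  10 → break 3  [load 80/80]
6 commercial breaks opened.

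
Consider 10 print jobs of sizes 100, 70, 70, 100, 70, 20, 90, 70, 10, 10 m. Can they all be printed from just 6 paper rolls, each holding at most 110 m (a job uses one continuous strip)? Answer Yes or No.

No

Total = 610 m; ⌈610/110⌉ = 6.
7 print jobs each exceed half the capacity and cannot share a roll, forcing at least 7 paper rolls.
At least 7 paper rolls are required, but only 6 are allowed.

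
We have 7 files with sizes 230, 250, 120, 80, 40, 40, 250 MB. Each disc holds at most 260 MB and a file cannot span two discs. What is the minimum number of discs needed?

Total = 250 + 250 + 230 + 120 + 80 + 40 + 40 = 1010 MB.
Lower bound: ⌈1010/260⌉ = 4 discs.
A packing using 5 discs:
  disc 1: 250 = 250
  disc 2: 250 = 250
  disc 3: 230 = 230
  disc 4: 120 + 80 + 40 = 240
  disc 5: 40 = 40
No arrangement into 4 discs stays within capacity, so 5 is optimal.

5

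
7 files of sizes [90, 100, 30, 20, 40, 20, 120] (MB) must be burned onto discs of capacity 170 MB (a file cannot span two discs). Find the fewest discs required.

3

Total = 120 + 100 + 90 + 40 + 30 + 20 + 20 = 420 MB.
Lower bound: ⌈420/170⌉ = 3 discs.
A packing using 3 discs:
  disc 1: 120 + 40 = 160
  disc 2: 100 + 30 + 20 + 20 = 170
  disc 3: 90 = 90
This matches the lower bound, so 3 is optimal.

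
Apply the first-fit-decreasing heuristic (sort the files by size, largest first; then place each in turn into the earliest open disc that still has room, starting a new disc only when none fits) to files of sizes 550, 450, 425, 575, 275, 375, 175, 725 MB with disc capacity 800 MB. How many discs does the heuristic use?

5

Sorted descending: 725, 575, 550, 450, 425, 375, 275, 175.
  725 → disc 1 (new)  [load 725/800]
  575 → disc 2 (new)  [load 575/800]
  550 → disc 3 (new)  [load 550/800]
  450 → disc 4 (new)  [load 450/800]
  425 → disc 5 (new)  [load 425/800]
  375 → disc 5  [load 800/800]
  275 → disc 4  [load 725/800]
  175 → disc 2  [load 750/800]
5 discs opened.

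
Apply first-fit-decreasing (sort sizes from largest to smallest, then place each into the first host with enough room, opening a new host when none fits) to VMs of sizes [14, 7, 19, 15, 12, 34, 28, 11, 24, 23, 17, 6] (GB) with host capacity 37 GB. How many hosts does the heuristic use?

6

Sorted descending: 34, 28, 24, 23, 19, 17, 15, 14, 12, 11, 7, 6.
  34 → host 1 (new)  [load 34/37]
  28 → host 2 (new)  [load 28/37]
  24 → host 3 (new)  [load 24/37]
  23 → host 4 (new)  [load 23/37]
  19 → host 5 (new)  [load 19/37]
  17 → host 5  [load 36/37]
  15 → host 6 (new)  [load 15/37]
  14 → host 4  [load 37/37]
  12 → host 3  [load 36/37]
  11 → host 6  [load 26/37]
  7 → host 2  [load 35/37]
  6 → host 6  [load 32/37]
6 hosts opened.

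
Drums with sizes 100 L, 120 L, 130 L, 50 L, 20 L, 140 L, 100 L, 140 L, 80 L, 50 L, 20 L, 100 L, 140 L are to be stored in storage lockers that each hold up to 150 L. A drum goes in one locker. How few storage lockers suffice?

9

Total = 140 + 140 + 140 + 130 + 120 + 100 + 100 + 100 + 80 + 50 + 50 + 20 + 20 = 1190 L.
Lower bound: ⌈1190/150⌉ = 8 storage lockers.
Also, 9 drums each exceed 75 L, and no two of those can share a locker, so at least 9 storage lockers are needed.
A packing using 9 storage lockers:
  locker 1: 140 = 140
  locker 2: 140 = 140
  locker 3: 140 = 140
  locker 4: 130 + 20 = 150
  locker 5: 120 + 20 = 140
  locker 6: 100 + 50 = 150
  locker 7: 100 + 50 = 150
  locker 8: 100 = 100
  locker 9: 80 = 80
This matches the lower bound, so 9 is optimal.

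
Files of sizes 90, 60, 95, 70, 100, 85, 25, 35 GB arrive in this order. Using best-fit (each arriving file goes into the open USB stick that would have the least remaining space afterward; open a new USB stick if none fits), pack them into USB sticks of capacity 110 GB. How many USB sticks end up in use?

6

  90 → USB stick 1 (new)  [load 90/110]
  60 → USB stick 2 (new)  [load 60/110]
  95 → USB stick 3 (new)  [load 95/110]
  70 → USB stick 4 (new)  [load 70/110]
  100 → USB stick 5 (new)  [load 100/110]
  85 → USB stick 6 (new)  [load 85/110]
  25 → USB stick 6  [load 110/110]
  35 → USB stick 4  [load 105/110]
6 USB sticks opened.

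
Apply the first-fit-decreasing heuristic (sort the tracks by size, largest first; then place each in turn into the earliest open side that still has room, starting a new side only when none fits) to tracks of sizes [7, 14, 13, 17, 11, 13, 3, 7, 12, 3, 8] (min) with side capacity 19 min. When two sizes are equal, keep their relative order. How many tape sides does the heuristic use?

Sorted descending: 17, 14, 13, 13, 12, 11, 8, 7, 7, 3, 3.
  17 → side 1 (new)  [load 17/19]
  14 → side 2 (new)  [load 14/19]
  13 → side 3 (new)  [load 13/19]
  13 → side 4 (new)  [load 13/19]
  12 → side 5 (new)  [load 12/19]
  11 → side 6 (new)  [load 11/19]
  8 → side 6  [load 19/19]
  7 → side 5  [load 19/19]
  7 → side 7 (new)  [load 7/19]
  3 → side 2  [load 17/19]
  3 → side 3  [load 16/19]
7 tape sides opened.

7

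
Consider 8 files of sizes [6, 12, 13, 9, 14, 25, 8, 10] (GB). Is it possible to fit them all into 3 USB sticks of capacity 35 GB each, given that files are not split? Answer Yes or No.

A valid assignment using 3 USB sticks:
  USB stick 1: 25 + 10 = 35
  USB stick 2: 14 + 13 + 8 = 35
  USB stick 3: 12 + 9 + 6 = 27
Every load is within 35 GB, so 3 USB sticks suffice.

Yes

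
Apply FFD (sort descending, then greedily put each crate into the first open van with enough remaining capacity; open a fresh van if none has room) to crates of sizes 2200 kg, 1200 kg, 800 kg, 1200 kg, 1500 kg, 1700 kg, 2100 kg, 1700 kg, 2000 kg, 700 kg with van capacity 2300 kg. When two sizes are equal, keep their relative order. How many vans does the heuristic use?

8

Sorted descending: 2200, 2100, 2000, 1700, 1700, 1500, 1200, 1200, 800, 700.
  2200 → van 1 (new)  [load 2200/2300]
  2100 → van 2 (new)  [load 2100/2300]
  2000 → van 3 (new)  [load 2000/2300]
  1700 → van 4 (new)  [load 1700/2300]
  1700 → van 5 (new)  [load 1700/2300]
  1500 → van 6 (new)  [load 1500/2300]
  1200 → van 7 (new)  [load 1200/2300]
  1200 → van 8 (new)  [load 1200/2300]
  800 → van 6  [load 2300/2300]
  700 → van 7  [load 1900/2300]
8 vans opened.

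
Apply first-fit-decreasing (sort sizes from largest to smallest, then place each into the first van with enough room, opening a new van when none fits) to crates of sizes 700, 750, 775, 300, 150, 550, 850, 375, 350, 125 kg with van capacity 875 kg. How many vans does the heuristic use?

Sorted descending: 850, 775, 750, 700, 550, 375, 350, 300, 150, 125.
  850 → van 1 (new)  [load 850/875]
  775 → van 2 (new)  [load 775/875]
  750 → van 3 (new)  [load 750/875]
  700 → van 4 (new)  [load 700/875]
  550 → van 5 (new)  [load 550/875]
  375 → van 6 (new)  [load 375/875]
  350 → van 6  [load 725/875]
  300 → van 5  [load 850/875]
  150 → van 4  [load 850/875]
  125 → van 3  [load 875/875]
6 vans opened.

6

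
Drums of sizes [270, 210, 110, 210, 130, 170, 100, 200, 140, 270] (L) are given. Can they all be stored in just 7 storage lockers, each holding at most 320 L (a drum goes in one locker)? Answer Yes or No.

A valid assignment using 7 storage lockers:
  locker 1: 270 = 270
  locker 2: 270 = 270
  locker 3: 210 + 110 = 320
  locker 4: 210 + 100 = 310
  locker 5: 200 = 200
  locker 6: 170 + 140 = 310
  locker 7: 130 = 130
Every load is within 320 L, so 7 storage lockers suffice.

Yes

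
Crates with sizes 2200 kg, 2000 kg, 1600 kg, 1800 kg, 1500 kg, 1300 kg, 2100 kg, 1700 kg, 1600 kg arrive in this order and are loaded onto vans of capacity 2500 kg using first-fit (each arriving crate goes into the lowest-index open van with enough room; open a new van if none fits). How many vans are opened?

  2200 → van 1 (new)  [load 2200/2500]
  2000 → van 2 (new)  [load 2000/2500]
  1600 → van 3 (new)  [load 1600/2500]
  1800 → van 4 (new)  [load 1800/2500]
  1500 → van 5 (new)  [load 1500/2500]
  1300 → van 6 (new)  [load 1300/2500]
  2100 → van 7 (new)  [load 2100/2500]
  1700 → van 8 (new)  [load 1700/2500]
  1600 → van 9 (new)  [load 1600/2500]
9 vans opened.

9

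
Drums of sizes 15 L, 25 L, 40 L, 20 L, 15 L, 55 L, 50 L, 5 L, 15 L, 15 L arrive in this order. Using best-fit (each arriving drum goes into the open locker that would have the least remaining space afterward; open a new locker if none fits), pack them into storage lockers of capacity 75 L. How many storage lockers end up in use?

  15 → locker 1 (new)  [load 15/75]
  25 → locker 1  [load 40/75]
  40 → locker 2 (new)  [load 40/75]
  20 → locker 1  [load 60/75]
  15 → locker 1  [load 75/75]
  55 → locker 3 (new)  [load 55/75]
  50 → locker 4 (new)  [load 50/75]
  5 → locker 3  [load 60/75]
  15 → locker 3  [load 75/75]
  15 → locker 4  [load 65/75]
4 storage lockers opened.

4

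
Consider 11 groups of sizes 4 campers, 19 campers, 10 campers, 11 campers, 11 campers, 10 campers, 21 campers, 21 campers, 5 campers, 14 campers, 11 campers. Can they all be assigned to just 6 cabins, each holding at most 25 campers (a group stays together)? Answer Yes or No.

A valid assignment using 6 cabins:
  cabin 1: 21 + 4 = 25
  cabin 2: 21 = 21
  cabin 3: 19 + 5 = 24
  cabin 4: 14 + 11 = 25
  cabin 5: 11 + 11 = 22
  cabin 6: 10 + 10 = 20
Every load is within 25 campers, so 6 cabins suffice.

Yes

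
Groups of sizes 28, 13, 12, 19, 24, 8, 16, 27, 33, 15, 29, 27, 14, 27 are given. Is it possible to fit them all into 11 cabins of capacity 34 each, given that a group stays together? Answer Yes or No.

Yes

A valid assignment using 10 cabins:
  cabin 1: 33 = 33
  cabin 2: 29 = 29
  cabin 3: 28 = 28
  cabin 4: 27 = 27
  cabin 5: 27 = 27
  cabin 6: 27 = 27
  cabin 7: 24 + 8 = 32
  cabin 8: 19 + 15 = 34
  cabin 9: 16 + 14 = 30
  cabin 10: 13 + 12 = 25
That uses only 10 ≤ 11, so 11 cabins are enough.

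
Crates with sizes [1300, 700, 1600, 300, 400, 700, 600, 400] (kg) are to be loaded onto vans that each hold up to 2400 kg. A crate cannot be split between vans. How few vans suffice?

3

Total = 1600 + 1300 + 700 + 700 + 600 + 400 + 400 + 300 = 6000 kg.
Lower bound: ⌈6000/2400⌉ = 3 vans.
A packing using 3 vans:
  van 1: 1600 + 700 = 2300
  van 2: 1300 + 700 + 400 = 2400
  van 3: 600 + 400 + 300 = 1300
This matches the lower bound, so 3 is optimal.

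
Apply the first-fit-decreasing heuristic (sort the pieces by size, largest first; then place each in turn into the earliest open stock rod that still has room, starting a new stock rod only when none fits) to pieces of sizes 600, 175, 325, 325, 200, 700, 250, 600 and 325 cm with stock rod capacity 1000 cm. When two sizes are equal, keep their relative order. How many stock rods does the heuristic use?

4

Sorted descending: 700, 600, 600, 325, 325, 325, 250, 200, 175.
  700 → stock rod 1 (new)  [load 700/1000]
  600 → stock rod 2 (new)  [load 600/1000]
  600 → stock rod 3 (new)  [load 600/1000]
  325 → stock rod 2  [load 925/1000]
  325 → stock rod 3  [load 925/1000]
  325 → stock rod 4 (new)  [load 325/1000]
  250 → stock rod 1  [load 950/1000]
  200 → stock rod 4  [load 525/1000]
  175 → stock rod 4  [load 700/1000]
4 stock rods opened.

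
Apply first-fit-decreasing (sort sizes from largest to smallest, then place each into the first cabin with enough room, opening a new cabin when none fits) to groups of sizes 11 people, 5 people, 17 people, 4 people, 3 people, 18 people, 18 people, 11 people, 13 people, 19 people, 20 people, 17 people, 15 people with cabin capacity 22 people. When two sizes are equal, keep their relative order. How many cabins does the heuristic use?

Sorted descending: 20, 19, 18, 18, 17, 17, 15, 13, 11, 11, 5, 4, 3.
  20 → cabin 1 (new)  [load 20/22]
  19 → cabin 2 (new)  [load 19/22]
  18 → cabin 3 (new)  [load 18/22]
  18 → cabin 4 (new)  [load 18/22]
  17 → cabin 5 (new)  [load 17/22]
  17 → cabin 6 (new)  [load 17/22]
  15 → cabin 7 (new)  [load 15/22]
  13 → cabin 8 (new)  [load 13/22]
  11 → cabin 9 (new)  [load 11/22]
  11 → cabin 9  [load 22/22]
  5 → cabin 5  [load 22/22]
  4 → cabin 3  [load 22/22]
  3 → cabin 2  [load 22/22]
9 cabins opened.

9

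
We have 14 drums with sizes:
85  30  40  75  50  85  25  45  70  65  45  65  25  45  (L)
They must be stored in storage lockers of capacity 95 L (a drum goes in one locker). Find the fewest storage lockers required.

Total = 85 + 85 + 75 + 70 + 65 + 65 + 50 + 45 + 45 + 45 + 40 + 30 + 25 + 25 = 750 L.
Lower bound: ⌈750/95⌉ = 8 storage lockers.
A packing using 9 storage lockers:
  locker 1: 85 = 85
  locker 2: 85 = 85
  locker 3: 75 = 75
  locker 4: 70 + 25 = 95
  locker 5: 65 + 30 = 95
  locker 6: 65 + 25 = 90
  locker 7: 50 + 45 = 95
  locker 8: 45 + 45 = 90
  locker 9: 40 = 40
No arrangement into 8 storage lockers stays within capacity, so 9 is optimal.

9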